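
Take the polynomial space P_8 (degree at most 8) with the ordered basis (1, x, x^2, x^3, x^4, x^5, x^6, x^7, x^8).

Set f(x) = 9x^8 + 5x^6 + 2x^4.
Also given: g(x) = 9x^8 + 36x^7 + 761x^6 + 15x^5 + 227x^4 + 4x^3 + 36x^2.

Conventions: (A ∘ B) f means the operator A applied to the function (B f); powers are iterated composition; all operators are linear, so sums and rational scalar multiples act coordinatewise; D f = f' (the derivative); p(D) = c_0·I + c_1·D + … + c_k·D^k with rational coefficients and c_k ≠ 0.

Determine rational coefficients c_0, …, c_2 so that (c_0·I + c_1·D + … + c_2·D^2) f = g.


c_0 = 1, c_1 = 1/2, c_2 = 3/2

D^0 f = 9x^8 + 5x^6 + 2x^4
D^1 f = 72x^7 + 30x^5 + 8x^3
D^2 f = 504x^6 + 150x^4 + 24x^2
matching coefficients of g against c_0 f + c_1 Df + … from the top degree down determines the c_i
solution: c_0 = 1, c_1 = 1/2, c_2 = 3/2


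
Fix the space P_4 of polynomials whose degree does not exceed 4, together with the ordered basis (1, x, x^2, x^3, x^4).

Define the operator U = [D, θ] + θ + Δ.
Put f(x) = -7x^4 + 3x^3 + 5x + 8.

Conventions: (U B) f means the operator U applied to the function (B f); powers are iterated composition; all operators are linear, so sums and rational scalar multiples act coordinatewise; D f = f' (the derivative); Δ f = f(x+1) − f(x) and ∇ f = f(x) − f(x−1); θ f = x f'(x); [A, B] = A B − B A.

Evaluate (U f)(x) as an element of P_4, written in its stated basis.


g(x) = -28x^4 - 47x^3 - 24x^2 - 14x + 6

θ f = -28x^4 + 9x^3 + 5x
D θ f = -112x^3 + 27x^2 + 5
D f = -28x^3 + 9x^2 + 5
θ D f = -84x^3 + 18x^2
[D, θ] f = -28x^3 + 9x^2 + 5
θ f = -28x^4 + 9x^3 + 5x
Δ f = -28x^3 - 33x^2 - 19x + 1
([D, θ] + θ + Δ) f = -28x^4 - 47x^3 - 24x^2 - 14x + 6


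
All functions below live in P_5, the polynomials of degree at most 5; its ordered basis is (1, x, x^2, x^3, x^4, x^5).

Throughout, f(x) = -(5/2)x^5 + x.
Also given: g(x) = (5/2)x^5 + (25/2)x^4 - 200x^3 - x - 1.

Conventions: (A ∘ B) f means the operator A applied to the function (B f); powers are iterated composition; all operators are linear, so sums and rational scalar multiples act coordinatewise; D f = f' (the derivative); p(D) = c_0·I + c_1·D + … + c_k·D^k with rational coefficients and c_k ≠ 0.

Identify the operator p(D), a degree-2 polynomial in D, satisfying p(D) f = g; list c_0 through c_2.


p(D) = -I − D + 4·D^2, i.e. c_0 = -1, c_1 = -1, c_2 = 4

D^0 f = -(5/2)x^5 + x
D^1 f = -(25/2)x^4 + 1
D^2 f = -50x^3
matching coefficients of g against c_0 f + c_1 Df + … from the top degree down determines the c_i
solution: c_0 = -1, c_1 = -1, c_2 = 4


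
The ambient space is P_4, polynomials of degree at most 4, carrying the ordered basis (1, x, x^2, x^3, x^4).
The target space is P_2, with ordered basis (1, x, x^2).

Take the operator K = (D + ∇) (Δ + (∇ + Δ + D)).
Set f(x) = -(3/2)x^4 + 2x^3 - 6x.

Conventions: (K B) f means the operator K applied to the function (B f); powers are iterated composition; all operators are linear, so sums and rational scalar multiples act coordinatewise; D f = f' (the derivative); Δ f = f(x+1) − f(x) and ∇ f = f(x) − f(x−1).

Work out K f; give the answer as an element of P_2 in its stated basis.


Δ f = -6x^3 - 3x^2 - 11/2
∇ f = -6x^3 + 15x^2 - 12x - 5/2
Δ f = -6x^3 - 3x^2 - 11/2
D f = -6x^3 + 6x^2 - 6
(∇ + Δ + D) f = -18x^3 + 18x^2 - 12x - 14
(Δ + (∇ + Δ + D)) f = -24x^3 + 15x^2 - 12x - 39/2
D (Δ + (∇ + Δ + D)) f = -72x^2 + 30x - 12
∇ (Δ + (∇ + Δ + D)) f = -72x^2 + 102x - 51
(D + ∇) (Δ + (∇ + Δ + D)) f = -144x^2 + 132x - 63

the image equals g(x) = -144x^2 + 132x - 63


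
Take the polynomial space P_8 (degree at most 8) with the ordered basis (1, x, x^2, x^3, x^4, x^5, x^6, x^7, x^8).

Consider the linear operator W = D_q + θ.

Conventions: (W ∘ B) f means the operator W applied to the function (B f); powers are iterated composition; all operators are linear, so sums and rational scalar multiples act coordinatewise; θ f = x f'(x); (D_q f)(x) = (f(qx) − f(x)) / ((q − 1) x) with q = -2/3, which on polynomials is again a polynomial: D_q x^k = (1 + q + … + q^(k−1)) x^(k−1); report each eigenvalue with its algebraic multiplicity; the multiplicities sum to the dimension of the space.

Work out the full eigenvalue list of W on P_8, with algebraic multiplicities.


image of 1: 0
image of x: x + 1
image of x^2: 2x^2 + (1/3)x
image of x^3: 3x^3 + (7/9)x^2
image of x^4: 4x^4 + (13/27)x^3
image of x^5: 5x^5 + (55/81)x^4
image of x^6: 6x^6 + (133/243)x^5
image of x^7: 7x^7 + (463/729)x^6
image of x^8: 8x^8 + (1261/2187)x^7
the matrix is upper triangular; its diagonal is (0, 1, 2, 3, 4, 5, 6, 7, 8)
for a triangular matrix the eigenvalues are the diagonal entries, with algebraic multiplicity their repetition count

λ = 0 (multiplicity 1), λ = 1 (multiplicity 1), λ = 2 (multiplicity 1), λ = 3 (multiplicity 1), λ = 4 (multiplicity 1), λ = 5 (multiplicity 1), λ = 6 (multiplicity 1), λ = 7 (multiplicity 1), λ = 8 (multiplicity 1)


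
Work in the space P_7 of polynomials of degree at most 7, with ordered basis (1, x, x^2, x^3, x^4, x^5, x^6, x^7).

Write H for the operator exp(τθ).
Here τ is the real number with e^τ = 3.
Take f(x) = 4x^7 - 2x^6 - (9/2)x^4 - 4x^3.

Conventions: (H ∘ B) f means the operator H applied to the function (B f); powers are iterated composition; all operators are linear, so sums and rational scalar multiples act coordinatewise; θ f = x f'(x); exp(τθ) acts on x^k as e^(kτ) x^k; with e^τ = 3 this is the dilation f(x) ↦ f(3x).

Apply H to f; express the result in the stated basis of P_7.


exp(τθ) x^k = e^(kτ) x^k; with e^τ = 3 this sends x^k to 3^k x^k
x^3 ↦ 27 x^3
x^4 ↦ 81 x^4
x^6 ↦ 729 x^6
x^7 ↦ 2187 x^7
applying this coordinatewise to f: exp(τθ) f = 8748x^7 - 1458x^6 - (729/2)x^4 - 108x^3

the result is g(x) = 8748x^7 - 1458x^6 - (729/2)x^4 - 108x^3


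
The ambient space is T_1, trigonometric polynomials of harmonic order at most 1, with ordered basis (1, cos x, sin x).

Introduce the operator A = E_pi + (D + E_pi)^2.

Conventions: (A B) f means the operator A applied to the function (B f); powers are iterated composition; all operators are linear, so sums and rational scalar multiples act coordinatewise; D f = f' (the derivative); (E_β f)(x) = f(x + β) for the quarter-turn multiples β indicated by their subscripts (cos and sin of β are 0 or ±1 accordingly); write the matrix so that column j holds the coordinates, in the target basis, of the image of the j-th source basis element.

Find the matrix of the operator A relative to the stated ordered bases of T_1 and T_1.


the matrix is [[2, 0, 0]; [0, -1, -2]; [0, 2, -1]] (rows listed top to bottom)

image of 1: 2
image of cos x: -cos x + 2sin x
image of sin x: -2cos x - sin x
each image's coordinates form column j of the matrix


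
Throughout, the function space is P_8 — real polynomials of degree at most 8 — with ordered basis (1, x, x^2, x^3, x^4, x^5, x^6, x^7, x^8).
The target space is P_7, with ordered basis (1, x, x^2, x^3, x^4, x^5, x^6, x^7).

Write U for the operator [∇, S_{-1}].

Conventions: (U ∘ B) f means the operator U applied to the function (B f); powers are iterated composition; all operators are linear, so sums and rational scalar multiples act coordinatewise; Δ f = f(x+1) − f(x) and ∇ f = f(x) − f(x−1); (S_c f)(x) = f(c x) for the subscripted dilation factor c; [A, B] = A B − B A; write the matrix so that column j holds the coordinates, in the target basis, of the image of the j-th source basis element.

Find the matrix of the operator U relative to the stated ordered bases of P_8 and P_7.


the matrix is [[0, -2, 0, -2, 0, -2, 0, -2, 0]; [0, 0, 4, 0, 8, 0, 12, 0, 16]; [0, 0, 0, -6, 0, -20, 0, -42, 0]; [0, 0, 0, 0, 8, 0, 40, 0, 112]; [0, 0, 0, 0, 0, -10, 0, -70, 0]; [0, 0, 0, 0, 0, 0, 12, 0, 112]; [0, 0, 0, 0, 0, 0, 0, -14, 0]; [0, 0, 0, 0, 0, 0, 0, 0, 16]] (rows listed top to bottom)

image of 1: 0
image of x: -2
image of x^2: 4x
image of x^3: -6x^2 - 2
image of x^4: 8x^3 + 8x
image of x^5: -10x^4 - 20x^2 - 2
image of x^6: 12x^5 + 40x^3 + 12x
image of x^7: -14x^6 - 70x^4 - 42x^2 - 2
image of x^8: 16x^7 + 112x^5 + 112x^3 + 16x
each image's coordinates form column j of the matrix


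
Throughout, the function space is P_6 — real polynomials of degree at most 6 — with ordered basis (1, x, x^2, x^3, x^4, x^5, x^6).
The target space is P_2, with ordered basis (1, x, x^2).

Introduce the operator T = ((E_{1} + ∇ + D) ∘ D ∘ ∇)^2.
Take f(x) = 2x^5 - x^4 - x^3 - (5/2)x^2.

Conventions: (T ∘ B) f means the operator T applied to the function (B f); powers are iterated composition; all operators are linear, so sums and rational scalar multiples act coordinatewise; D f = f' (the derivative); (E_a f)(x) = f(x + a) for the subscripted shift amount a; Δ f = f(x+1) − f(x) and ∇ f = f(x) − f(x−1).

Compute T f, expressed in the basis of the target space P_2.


the result is g(x) = 240x + 1176

∇ f = 10x^4 - 24x^3 + 23x^2 - 16x + 9/2
D ∇ f = 40x^3 - 72x^2 + 46x - 16
E_{1} D ∇ f = 40x^3 + 48x^2 + 22x - 2
∇ D ∇ f = 120x^2 - 264x + 158
D D ∇ f = 120x^2 - 144x + 46
(E_{1} + ∇ + D) D ∇ f = 40x^3 + 288x^2 - 386x + 202
∇ ((E_{1} + ∇ + D) ∘ D ∘ ∇) f = 120x^2 + 456x - 634
D ∇ ((E_{1} + ∇ + D) ∘ D ∘ ∇) f = 240x + 456
E_{1} D ∇ ((E_{1} + ∇ + D) ∘ D ∘ ∇) f = 240x + 696
∇ D ∇ ((E_{1} + ∇ + D) ∘ D ∘ ∇) f = 240
D D ∇ ((E_{1} + ∇ + D) ∘ D ∘ ∇) f = 240
(E_{1} + ∇ + D) D ∇ ((E_{1} + ∇ + D) ∘ D ∘ ∇) f = 240x + 1176


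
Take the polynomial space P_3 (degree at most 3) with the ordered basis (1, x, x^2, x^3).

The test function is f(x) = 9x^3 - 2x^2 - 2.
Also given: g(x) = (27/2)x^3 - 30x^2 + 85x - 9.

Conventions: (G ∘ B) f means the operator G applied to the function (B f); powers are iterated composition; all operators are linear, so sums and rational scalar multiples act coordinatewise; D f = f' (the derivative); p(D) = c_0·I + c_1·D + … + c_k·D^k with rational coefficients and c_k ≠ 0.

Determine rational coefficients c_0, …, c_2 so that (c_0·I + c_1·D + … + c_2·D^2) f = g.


D^0 f = 9x^3 - 2x^2 - 2
D^1 f = 27x^2 - 4x
D^2 f = 54x - 4
matching coefficients of g against c_0 f + c_1 Df + … from the top degree down determines the c_i
solution: c_0 = 3/2, c_1 = -1, c_2 = 3/2

p(D) = (3/2)·I − D + (3/2)·D^2, i.e. c_0 = 3/2, c_1 = -1, c_2 = 3/2


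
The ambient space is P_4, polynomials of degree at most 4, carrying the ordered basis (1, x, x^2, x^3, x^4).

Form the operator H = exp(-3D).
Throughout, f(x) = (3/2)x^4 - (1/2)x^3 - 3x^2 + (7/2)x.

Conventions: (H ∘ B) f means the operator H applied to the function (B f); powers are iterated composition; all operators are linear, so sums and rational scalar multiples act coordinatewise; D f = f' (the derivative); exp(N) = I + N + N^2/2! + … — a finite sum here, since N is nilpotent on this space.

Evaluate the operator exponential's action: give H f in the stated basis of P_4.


order-1 term: -18x^3 + (9/2)x^2 + 18x - 21/2
order-2 term: 81x^2 - (27/2)x - 27
order-3 term: -162x + 27/2
order-4 term: 243/2
the series for exp(-3D) f terminates at order 4
exp(-3D) f = (3/2)x^4 - (37/2)x^3 + (165/2)x^2 - 154x + 195/2

g(x) = (3/2)x^4 - (37/2)x^3 + (165/2)x^2 - 154x + 195/2


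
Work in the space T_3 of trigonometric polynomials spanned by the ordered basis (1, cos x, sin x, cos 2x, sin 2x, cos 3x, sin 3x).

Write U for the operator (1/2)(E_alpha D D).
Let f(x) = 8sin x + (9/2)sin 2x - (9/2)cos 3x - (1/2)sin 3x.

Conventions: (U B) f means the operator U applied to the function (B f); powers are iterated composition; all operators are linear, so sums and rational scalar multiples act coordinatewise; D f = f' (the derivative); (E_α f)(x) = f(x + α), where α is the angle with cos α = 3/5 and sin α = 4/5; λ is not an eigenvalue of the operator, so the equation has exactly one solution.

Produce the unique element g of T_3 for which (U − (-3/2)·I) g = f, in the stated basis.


the image equals g(x) = 2cos x + 6sin x + (864/793)cos 2x + (927/793)sin 2x - (46/61)cos 3x + (89/732)sin 3x

write g with unknown coordinates in the stated basis and equate coefficients in (U − (-3/2)·I) g = f
solving from the highest basis element down gives g = 2cos x + 6sin x + (864/793)cos 2x + (927/793)sin 2x - (46/61)cos 3x + (89/732)sin 3x
check: U g = -3cos x - sin x - (1296/793)cos 2x + (2178/793)sin 2x - (411/122)cos 3x - (333/488)sin 3x
so U g − (-3/2)·g = 8sin x + (9/2)sin 2x - (9/2)cos 3x - (1/2)sin 3x = f ✓


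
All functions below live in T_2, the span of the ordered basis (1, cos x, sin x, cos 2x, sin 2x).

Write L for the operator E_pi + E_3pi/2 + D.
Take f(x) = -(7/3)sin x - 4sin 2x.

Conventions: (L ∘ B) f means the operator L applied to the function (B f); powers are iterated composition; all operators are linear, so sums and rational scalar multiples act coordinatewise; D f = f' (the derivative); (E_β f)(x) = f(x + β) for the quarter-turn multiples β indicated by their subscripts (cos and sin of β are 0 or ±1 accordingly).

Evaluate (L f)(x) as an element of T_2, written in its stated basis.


the result is g(x) = (7/3)sin x - 8cos 2x

E_pi f = (7/3)sin x - 4sin 2x
E_3pi/2 f = (7/3)cos x + 4sin 2x
D f = -(7/3)cos x - 8cos 2x
(E_pi + E_3pi/2 + D) f = (7/3)sin x - 8cos 2x


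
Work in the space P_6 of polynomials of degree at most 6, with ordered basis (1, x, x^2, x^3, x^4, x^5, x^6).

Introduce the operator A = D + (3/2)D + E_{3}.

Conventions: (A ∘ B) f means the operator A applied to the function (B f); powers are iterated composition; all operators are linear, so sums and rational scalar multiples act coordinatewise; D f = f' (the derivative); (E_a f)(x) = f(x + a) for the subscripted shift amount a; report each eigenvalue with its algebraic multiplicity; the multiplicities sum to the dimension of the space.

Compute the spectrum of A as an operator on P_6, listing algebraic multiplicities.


image of 1: 1
image of x: x + 11/2
image of x^2: x^2 + 11x + 9
image of x^3: x^3 + (33/2)x^2 + 27x + 27
image of x^4: x^4 + 22x^3 + 54x^2 + 108x + 81
image of x^5: x^5 + (55/2)x^4 + 90x^3 + 270x^2 + 405x + 243
image of x^6: x^6 + 33x^5 + 135x^4 + 540x^3 + 1215x^2 + 1458x + 729
the matrix is upper triangular; its diagonal is (1, 1, 1, 1, 1, 1, 1)
for a triangular matrix the eigenvalues are the diagonal entries, with algebraic multiplicity their repetition count

λ = 1 (multiplicity 7)


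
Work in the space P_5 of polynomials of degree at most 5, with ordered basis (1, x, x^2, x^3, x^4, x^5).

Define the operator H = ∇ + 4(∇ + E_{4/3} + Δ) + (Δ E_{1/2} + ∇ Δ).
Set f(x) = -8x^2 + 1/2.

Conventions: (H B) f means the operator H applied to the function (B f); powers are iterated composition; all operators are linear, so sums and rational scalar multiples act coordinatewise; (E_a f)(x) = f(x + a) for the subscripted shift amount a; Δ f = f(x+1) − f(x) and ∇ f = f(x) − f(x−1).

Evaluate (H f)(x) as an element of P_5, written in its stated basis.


the image equals g(x) = -32x^2 - (736/3)x - 710/9

∇ f = -16x + 8
∇ f = -16x + 8
E_{4/3} f = -8x^2 - (64/3)x - 247/18
Δ f = -16x - 8
(∇ + E_{4/3} + Δ) f = -8x^2 - (160/3)x - 247/18
(4(∇ + E_{4/3} + Δ)) f = -32x^2 - (640/3)x - 494/9
E_{1/2} f = -8x^2 - 8x - 3/2
Δ E_{1/2} f = -16x - 16
Δ f = -16x - 8
∇ Δ f = -16
(Δ E_{1/2} + ∇ Δ) f = -16x - 32
(∇ + 4(∇ + E_{4/3} + Δ) + (Δ E_{1/2} + ∇ Δ)) f = -32x^2 - (736/3)x - 710/9


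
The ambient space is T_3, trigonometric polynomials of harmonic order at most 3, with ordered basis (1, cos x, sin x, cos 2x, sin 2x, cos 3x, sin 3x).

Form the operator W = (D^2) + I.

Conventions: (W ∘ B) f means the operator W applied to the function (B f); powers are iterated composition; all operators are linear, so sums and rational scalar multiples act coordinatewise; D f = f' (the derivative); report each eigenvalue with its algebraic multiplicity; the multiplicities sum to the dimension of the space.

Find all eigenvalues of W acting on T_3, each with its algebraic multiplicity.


image of 1: 1
image of cos x: 0
image of sin x: 0
image of cos 2x: -3cos 2x
image of sin 2x: -3sin 2x
image of cos 3x: -8cos 3x
image of sin 3x: -8sin 3x
the matrix is diagonal; its diagonal is (1, 0, 0, -3, -3, -8, -8)
for a triangular matrix the eigenvalues are the diagonal entries, with algebraic multiplicity their repetition count

λ = -8 (multiplicity 2), λ = -3 (multiplicity 2), λ = 0 (multiplicity 2), λ = 1 (multiplicity 1)


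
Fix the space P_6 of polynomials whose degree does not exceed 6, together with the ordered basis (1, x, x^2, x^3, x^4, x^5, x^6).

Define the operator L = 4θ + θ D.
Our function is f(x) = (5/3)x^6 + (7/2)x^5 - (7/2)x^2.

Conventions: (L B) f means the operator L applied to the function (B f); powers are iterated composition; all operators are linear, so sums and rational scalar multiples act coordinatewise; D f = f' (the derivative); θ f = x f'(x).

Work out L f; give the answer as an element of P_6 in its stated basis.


θ f = 10x^6 + (35/2)x^5 - 7x^2
(4θ) f = 40x^6 + 70x^5 - 28x^2
D f = 10x^5 + (35/2)x^4 - 7x
θ D f = 50x^5 + 70x^4 - 7x
(4θ + θ D) f = 40x^6 + 120x^5 + 70x^4 - 28x^2 - 7x

g(x) = 40x^6 + 120x^5 + 70x^4 - 28x^2 - 7x


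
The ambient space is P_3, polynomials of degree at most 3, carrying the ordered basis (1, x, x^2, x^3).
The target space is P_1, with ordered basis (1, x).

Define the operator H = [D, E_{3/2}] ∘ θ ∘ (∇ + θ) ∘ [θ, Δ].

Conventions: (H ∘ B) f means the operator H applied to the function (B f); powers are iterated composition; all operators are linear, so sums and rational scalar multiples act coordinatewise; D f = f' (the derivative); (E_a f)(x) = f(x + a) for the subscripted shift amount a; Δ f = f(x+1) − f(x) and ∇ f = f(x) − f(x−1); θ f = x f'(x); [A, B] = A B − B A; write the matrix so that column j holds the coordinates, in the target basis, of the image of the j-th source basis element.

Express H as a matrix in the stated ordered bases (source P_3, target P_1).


image of 1: 0
image of x: 0
image of x^2: 0
image of x^3: 0
each image's coordinates form column j of the matrix

the matrix is [[0, 0, 0, 0]; [0, 0, 0, 0]] (rows listed top to bottom)


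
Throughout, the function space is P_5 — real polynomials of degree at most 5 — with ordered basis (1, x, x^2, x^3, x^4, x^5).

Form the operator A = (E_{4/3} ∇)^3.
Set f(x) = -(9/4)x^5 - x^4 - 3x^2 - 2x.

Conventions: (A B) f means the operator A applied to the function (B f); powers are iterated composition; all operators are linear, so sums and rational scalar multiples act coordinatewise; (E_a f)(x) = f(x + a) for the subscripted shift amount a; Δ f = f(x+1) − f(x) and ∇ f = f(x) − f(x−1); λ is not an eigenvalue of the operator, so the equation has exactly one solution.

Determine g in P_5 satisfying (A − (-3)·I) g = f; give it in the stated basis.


the result is g(x) = -(3/4)x^5 - (1/3)x^4 + 14x^2 + 77x + 625/6

write g with unknown coordinates in the stated basis and equate coefficients in (A − (-3)·I) g = f
solving from the highest basis element down gives g = -(3/4)x^5 - (1/3)x^4 + 14x^2 + 77x + 625/6
check: A g = -45x^2 - 233x - 625/2
so A g − (-3)·g = -(9/4)x^5 - x^4 - 3x^2 - 2x = f ✓


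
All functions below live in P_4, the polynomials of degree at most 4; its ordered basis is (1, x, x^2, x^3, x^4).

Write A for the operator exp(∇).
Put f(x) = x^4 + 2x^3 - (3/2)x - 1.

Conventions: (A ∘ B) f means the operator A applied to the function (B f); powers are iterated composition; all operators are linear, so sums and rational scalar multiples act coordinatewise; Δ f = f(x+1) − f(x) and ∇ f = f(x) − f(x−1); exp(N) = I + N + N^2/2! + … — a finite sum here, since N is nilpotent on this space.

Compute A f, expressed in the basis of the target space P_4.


the image equals g(x) = x^4 + 6x^3 + 6x^2 - (11/2)x - 7/2

order-1 term: 4x^3 - 2x - 1/2
order-2 term: 6x^2 - 6x + 1
order-3 term: 4x - 4
order-4 term: 1
the series for exp(∇) f terminates at order 4
exp(∇) f = x^4 + 6x^3 + 6x^2 - (11/2)x - 7/2


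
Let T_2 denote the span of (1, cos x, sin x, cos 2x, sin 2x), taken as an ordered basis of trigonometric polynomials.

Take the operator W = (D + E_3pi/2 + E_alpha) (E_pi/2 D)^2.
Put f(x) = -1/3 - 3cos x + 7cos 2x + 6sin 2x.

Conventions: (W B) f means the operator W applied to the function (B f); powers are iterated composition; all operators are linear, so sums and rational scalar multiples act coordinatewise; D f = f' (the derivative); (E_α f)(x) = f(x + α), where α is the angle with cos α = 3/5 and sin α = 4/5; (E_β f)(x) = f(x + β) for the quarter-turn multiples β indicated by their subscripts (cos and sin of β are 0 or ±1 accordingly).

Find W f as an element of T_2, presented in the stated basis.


D f = 3sin x + 12cos 2x - 14sin 2x
E_pi/2 D f = 3cos x - 12cos 2x + 14sin 2x
D (E_pi/2 D) f = -3sin x + 28cos 2x + 24sin 2x
E_pi/2 D (E_pi/2 D) f = -3cos x - 28cos 2x - 24sin 2x
D (E_pi/2 D)^2 f = 3sin x - 48cos 2x + 56sin 2x
E_3pi/2 (E_pi/2 D)^2 f = -3sin x + 28cos 2x + 24sin 2x
E_alpha (E_pi/2 D)^2 f = -(9/5)cos x + (12/5)sin x - (76/5)cos 2x + (168/5)sin 2x
(D + E_3pi/2 + E_alpha) (E_pi/2 D)^2 f = -(9/5)cos x + (12/5)sin x - (176/5)cos 2x + (568/5)sin 2x

the result is g(x) = -(9/5)cos x + (12/5)sin x - (176/5)cos 2x + (568/5)sin 2x


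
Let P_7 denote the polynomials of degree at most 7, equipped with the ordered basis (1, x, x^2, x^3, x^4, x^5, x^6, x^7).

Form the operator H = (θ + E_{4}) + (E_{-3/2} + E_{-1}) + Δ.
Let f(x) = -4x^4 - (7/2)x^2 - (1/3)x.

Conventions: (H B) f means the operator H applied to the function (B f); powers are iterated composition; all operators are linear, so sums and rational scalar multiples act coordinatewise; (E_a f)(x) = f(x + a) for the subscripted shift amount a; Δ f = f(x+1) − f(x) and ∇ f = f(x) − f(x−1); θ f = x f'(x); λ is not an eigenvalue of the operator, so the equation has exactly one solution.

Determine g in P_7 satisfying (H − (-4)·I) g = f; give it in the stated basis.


the image equals g(x) = -(4/11)x^4 + (4/11)x^3 + (835/198)x^2 + (8845/1584)x - 11651/3168

write g with unknown coordinates in the stated basis and equate coefficients in (H − (-4)·I) g = f
solving from the highest basis element down gives g = -(4/11)x^4 + (4/11)x^3 + (835/198)x^2 + (8845/1584)x - 11651/3168
check: H g = -(28/11)x^4 - (16/11)x^3 - (4033/198)x^2 - (8977/396)x + 11651/792
so H g − (-4)·g = -4x^4 - (7/2)x^2 - (1/3)x = f ✓


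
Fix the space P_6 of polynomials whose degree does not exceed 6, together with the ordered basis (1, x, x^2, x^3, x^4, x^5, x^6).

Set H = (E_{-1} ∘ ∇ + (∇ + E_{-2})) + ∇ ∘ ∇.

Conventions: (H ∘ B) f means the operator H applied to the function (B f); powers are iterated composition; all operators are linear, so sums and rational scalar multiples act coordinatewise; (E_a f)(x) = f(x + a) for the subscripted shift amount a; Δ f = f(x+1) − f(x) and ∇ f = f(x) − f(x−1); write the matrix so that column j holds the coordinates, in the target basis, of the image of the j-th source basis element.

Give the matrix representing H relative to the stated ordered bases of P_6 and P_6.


the matrix is [[1, 0, 2, -6, 14, -30, 62]; [0, 1, 0, 6, -24, 70, -180]; [0, 0, 1, 0, 12, -60, 210]; [0, 0, 0, 1, 0, 20, -120]; [0, 0, 0, 0, 1, 0, 30]; [0, 0, 0, 0, 0, 1, 0]; [0, 0, 0, 0, 0, 0, 1]] (rows listed top to bottom)

image of 1: 1
image of x: x
image of x^2: x^2 + 2
image of x^3: x^3 + 6x - 6
image of x^4: x^4 + 12x^2 - 24x + 14
image of x^5: x^5 + 20x^3 - 60x^2 + 70x - 30
image of x^6: x^6 + 30x^4 - 120x^3 + 210x^2 - 180x + 62
each image's coordinates form column j of the matrix


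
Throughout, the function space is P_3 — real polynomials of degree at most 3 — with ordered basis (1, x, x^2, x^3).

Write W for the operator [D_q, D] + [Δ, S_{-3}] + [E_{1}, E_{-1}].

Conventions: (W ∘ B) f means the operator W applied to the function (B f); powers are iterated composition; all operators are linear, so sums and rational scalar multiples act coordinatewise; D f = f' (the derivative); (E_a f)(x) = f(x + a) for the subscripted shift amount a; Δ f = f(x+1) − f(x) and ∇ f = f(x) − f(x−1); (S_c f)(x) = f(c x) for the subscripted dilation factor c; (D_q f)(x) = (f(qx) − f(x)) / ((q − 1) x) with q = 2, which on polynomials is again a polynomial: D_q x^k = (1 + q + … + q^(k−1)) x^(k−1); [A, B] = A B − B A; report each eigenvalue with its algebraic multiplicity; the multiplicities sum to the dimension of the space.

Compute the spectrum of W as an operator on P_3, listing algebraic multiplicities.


λ = 0 (multiplicity 4)

image of 1: 0
image of x: -4
image of x^2: 24x + 7
image of x^3: -108x^2 - 77x - 28
the matrix is upper triangular; its diagonal is (0, 0, 0, 0)
for a triangular matrix the eigenvalues are the diagonal entries, with algebraic multiplicity their repetition count


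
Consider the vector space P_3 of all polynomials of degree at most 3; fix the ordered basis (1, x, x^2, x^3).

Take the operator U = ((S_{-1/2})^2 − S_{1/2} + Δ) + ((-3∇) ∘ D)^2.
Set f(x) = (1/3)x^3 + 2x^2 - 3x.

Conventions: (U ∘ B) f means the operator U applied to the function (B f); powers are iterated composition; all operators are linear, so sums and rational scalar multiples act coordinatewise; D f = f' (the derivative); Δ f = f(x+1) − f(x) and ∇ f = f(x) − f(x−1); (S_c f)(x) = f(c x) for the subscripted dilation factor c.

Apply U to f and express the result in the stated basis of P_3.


S_{-1/2} f = -(1/24)x^3 + (1/2)x^2 + (3/2)x
S_{-1/2} S_{-1/2} f = (1/192)x^3 + (1/8)x^2 - (3/4)x
S_{1/2} f = (1/24)x^3 + (1/2)x^2 - (3/2)x
(-S_{1/2}) f = -(1/24)x^3 - (1/2)x^2 + (3/2)x
Δ f = x^2 + 5x - 2/3
((S_{-1/2})^2 − S_{1/2} + Δ) f = -(7/192)x^3 + (5/8)x^2 + (23/4)x - 2/3
D f = x^2 + 4x - 3
∇ D f = 2x + 3
(-3∇) D f = -6x - 9
D ((-3∇) ∘ D) f = -6
∇ D ((-3∇) ∘ D) f = 0
(-3∇) D ((-3∇) ∘ D) f = 0
(((S_{-1/2})^2 − S_{1/2} + Δ) + ((-3∇) ∘ D)^2) f = -(7/192)x^3 + (5/8)x^2 + (23/4)x - 2/3

the result is g(x) = -(7/192)x^3 + (5/8)x^2 + (23/4)x - 2/3


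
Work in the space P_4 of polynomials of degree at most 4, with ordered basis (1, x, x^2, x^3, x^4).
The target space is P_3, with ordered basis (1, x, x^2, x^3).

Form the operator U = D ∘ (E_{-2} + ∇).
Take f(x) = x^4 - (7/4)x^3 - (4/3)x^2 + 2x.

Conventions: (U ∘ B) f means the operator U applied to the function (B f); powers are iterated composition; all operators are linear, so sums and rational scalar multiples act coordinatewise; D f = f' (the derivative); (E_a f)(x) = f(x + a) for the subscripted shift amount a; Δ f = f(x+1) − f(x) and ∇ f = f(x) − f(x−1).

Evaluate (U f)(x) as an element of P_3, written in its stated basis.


g(x) = 4x^3 - (69/4)x^2 + (263/6)x - 469/12

E_{-2} f = x^4 - (39/4)x^3 + (199/6)x^2 - (137/3)x + 62/3
∇ f = 4x^3 - (45/4)x^2 + (79/12)x + 7/12
(E_{-2} + ∇) f = x^4 - (23/4)x^3 + (263/12)x^2 - (469/12)x + 85/4
D (E_{-2} + ∇) f = 4x^3 - (69/4)x^2 + (263/6)x - 469/12


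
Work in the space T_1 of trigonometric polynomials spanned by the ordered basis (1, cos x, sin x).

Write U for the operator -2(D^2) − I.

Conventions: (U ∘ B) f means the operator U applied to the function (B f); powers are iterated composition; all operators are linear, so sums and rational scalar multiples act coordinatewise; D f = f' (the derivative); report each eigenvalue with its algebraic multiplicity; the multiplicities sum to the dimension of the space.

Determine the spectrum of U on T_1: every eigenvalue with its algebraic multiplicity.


image of 1: -1
image of cos x: cos x
image of sin x: sin x
the matrix is diagonal; its diagonal is (-1, 1, 1)
for a triangular matrix the eigenvalues are the diagonal entries, with algebraic multiplicity their repetition count

λ = -1 (multiplicity 1), λ = 1 (multiplicity 2)


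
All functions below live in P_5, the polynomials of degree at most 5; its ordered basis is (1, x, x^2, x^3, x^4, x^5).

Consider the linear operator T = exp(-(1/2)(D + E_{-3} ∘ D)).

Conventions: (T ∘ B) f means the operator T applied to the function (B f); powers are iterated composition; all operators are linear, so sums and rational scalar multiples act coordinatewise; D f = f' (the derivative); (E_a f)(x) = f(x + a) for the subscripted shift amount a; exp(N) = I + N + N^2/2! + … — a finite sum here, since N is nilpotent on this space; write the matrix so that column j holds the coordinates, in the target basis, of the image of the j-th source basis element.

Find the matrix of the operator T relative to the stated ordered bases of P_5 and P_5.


image of 1: 1
image of x: x - 1
image of x^2: x^2 - 2x + 4
image of x^3: x^3 - 3x^2 + 12x - 47/2
image of x^4: x^4 - 4x^3 + 24x^2 - 94x + 154
image of x^5: x^5 - 5x^4 + 40x^3 - 235x^2 + 770x - 2357/2
each image's coordinates form column j of the matrix

the matrix is [[1, -1, 4, -47/2, 154, -2357/2]; [0, 1, -2, 12, -94, 770]; [0, 0, 1, -3, 24, -235]; [0, 0, 0, 1, -4, 40]; [0, 0, 0, 0, 1, -5]; [0, 0, 0, 0, 0, 1]] (rows listed top to bottom)


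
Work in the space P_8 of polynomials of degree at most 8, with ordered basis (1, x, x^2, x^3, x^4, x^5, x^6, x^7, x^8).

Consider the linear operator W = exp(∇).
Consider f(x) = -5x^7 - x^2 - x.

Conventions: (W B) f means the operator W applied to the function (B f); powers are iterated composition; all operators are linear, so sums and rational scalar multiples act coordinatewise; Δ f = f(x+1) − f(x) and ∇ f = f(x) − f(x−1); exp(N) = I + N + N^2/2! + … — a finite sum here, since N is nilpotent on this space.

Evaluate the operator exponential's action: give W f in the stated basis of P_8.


order-1 term: -35x^6 + 105x^5 - 175x^4 + 175x^3 - 105x^2 + 33x - 5
order-2 term: -105x^5 + 525x^4 - 1225x^3 + 1575x^2 - 1085x + 314
order-3 term: -175x^4 + 1050x^3 - 2625x^2 + 3150x - 1505
order-4 term: -175x^3 + 1050x^2 - 2275x + 1750
order-5 term: -105x^2 + 525x - 700
order-6 term: -35x + 105
order-7 term: -5
the series for exp(∇) f terminates at order 7
exp(∇) f = -5x^7 - 35x^6 + 175x^4 - 175x^3 - 211x^2 + 312x - 46

the image equals g(x) = -5x^7 - 35x^6 + 175x^4 - 175x^3 - 211x^2 + 312x - 46


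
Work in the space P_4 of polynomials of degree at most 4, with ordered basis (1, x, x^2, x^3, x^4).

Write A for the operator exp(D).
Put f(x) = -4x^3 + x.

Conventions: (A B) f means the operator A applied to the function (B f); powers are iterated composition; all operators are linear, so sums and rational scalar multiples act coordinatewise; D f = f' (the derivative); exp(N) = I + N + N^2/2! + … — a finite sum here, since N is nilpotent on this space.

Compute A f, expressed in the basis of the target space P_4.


order-1 term: -12x^2 + 1
order-2 term: -12x
order-3 term: -4
the series for exp(D) f terminates at order 3
exp(D) f = -4x^3 - 12x^2 - 11x - 3

g(x) = -4x^3 - 12x^2 - 11x - 3


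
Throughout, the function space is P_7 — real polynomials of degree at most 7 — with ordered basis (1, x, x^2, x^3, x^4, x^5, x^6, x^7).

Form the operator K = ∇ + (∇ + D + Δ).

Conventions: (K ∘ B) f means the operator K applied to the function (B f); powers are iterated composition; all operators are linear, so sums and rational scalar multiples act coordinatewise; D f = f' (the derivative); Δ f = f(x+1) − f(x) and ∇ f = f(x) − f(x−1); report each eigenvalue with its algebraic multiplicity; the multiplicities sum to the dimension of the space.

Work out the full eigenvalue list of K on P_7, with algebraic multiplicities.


λ = 0 (multiplicity 8)

image of 1: 0
image of x: 4
image of x^2: 8x - 1
image of x^3: 12x^2 - 3x + 3
image of x^4: 16x^3 - 6x^2 + 12x - 1
image of x^5: 20x^4 - 10x^3 + 30x^2 - 5x + 3
image of x^6: 24x^5 - 15x^4 + 60x^3 - 15x^2 + 18x - 1
image of x^7: 28x^6 - 21x^5 + 105x^4 - 35x^3 + 63x^2 - 7x + 3
the matrix is upper triangular; its diagonal is (0, 0, 0, 0, 0, 0, 0, 0)
for a triangular matrix the eigenvalues are the diagonal entries, with algebraic multiplicity their repetition count


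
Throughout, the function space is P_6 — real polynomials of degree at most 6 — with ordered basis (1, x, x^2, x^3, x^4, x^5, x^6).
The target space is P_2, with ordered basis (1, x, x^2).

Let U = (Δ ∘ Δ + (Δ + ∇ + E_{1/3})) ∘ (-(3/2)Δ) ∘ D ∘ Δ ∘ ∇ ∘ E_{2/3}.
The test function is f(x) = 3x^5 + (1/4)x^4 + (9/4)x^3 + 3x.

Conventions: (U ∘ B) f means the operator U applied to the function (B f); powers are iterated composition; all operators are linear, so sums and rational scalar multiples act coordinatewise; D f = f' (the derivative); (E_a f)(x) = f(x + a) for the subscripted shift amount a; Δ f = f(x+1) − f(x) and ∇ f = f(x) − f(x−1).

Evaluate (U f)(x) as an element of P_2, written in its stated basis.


E_{2/3} f = 3x^5 + (41/4)x^4 + (65/4)x^3 + (253/18)x^2 + (250/27)x + 28/9
∇ E_{2/3} f = 15x^4 + 11x^3 + (69/4)x^2 + (193/36)x + 227/54
Δ ∇ E_{2/3} f = 60x^3 + 123x^2 + (255/2)x + 875/18
D Δ ∇ E_{2/3} f = 180x^2 + 246x + 255/2
Δ (D ∘ Δ ∘ ∇) E_{2/3} f = 360x + 426
(-(3/2)Δ) (D ∘ Δ ∘ ∇) E_{2/3} f = -540x - 639
Δ ((-(3/2)Δ) ∘ D ∘ Δ ∘ ∇ ∘ E_{2/3}) f = -540
Δ Δ ((-(3/2)Δ) ∘ D ∘ Δ ∘ ∇ ∘ E_{2/3}) f = 0
Δ ((-(3/2)Δ) ∘ D ∘ Δ ∘ ∇ ∘ E_{2/3}) f = -540
∇ ((-(3/2)Δ) ∘ D ∘ Δ ∘ ∇ ∘ E_{2/3}) f = -540
E_{1/3} ((-(3/2)Δ) ∘ D ∘ Δ ∘ ∇ ∘ E_{2/3}) f = -540x - 819
(Δ + ∇ + E_{1/3}) ((-(3/2)Δ) ∘ D ∘ Δ ∘ ∇ ∘ E_{2/3}) f = -540x - 1899
(Δ ∘ Δ + (Δ + ∇ + E_{1/3})) ((-(3/2)Δ) ∘ D ∘ Δ ∘ ∇ ∘ E_{2/3}) f = -540x - 1899

g(x) = -540x - 1899


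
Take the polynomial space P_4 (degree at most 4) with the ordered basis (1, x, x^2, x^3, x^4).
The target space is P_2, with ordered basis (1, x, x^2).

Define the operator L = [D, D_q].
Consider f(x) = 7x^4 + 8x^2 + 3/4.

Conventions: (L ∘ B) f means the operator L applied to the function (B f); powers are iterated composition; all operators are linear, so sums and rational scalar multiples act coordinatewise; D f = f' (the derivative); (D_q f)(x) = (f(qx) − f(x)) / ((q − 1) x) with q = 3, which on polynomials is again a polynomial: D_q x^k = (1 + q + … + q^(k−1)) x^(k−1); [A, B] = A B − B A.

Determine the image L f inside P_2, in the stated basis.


D_q f = 280x^3 + 32x
D D_q f = 840x^2 + 32
D f = 28x^3 + 16x
D_q D f = 364x^2 + 16
[D, D_q] f = 476x^2 + 16

g(x) = 476x^2 + 16


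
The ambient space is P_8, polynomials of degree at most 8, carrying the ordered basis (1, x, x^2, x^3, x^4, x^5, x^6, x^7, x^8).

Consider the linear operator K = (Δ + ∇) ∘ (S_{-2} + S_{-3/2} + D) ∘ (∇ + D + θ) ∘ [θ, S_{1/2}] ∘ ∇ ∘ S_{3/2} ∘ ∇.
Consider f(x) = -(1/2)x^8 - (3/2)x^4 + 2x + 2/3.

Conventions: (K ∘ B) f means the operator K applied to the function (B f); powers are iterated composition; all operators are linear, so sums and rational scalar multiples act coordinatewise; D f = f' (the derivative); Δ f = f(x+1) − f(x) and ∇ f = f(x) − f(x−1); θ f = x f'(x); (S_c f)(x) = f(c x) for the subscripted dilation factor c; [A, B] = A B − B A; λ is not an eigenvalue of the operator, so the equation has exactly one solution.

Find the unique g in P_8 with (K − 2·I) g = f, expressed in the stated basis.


the result is g(x) = (1/4)x^8 + (3/4)x^4 - x - 1/3

write g with unknown coordinates in the stated basis and equate coefficients in (K − 2·I) g = f
solving from the highest basis element down gives g = (1/4)x^8 + (3/4)x^4 - x - 1/3
check: K g = 0
so K g − 2·g = -(1/2)x^8 - (3/2)x^4 + 2x + 2/3 = f ✓


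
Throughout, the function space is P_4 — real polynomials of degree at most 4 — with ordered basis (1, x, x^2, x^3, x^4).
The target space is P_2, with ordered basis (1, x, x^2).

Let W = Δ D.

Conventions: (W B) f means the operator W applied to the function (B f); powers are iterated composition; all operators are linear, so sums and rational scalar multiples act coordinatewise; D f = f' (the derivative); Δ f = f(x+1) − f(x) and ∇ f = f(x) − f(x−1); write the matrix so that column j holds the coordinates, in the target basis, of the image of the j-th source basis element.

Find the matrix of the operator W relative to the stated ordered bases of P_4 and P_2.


the matrix is [[0, 0, 2, 3, 4]; [0, 0, 0, 6, 12]; [0, 0, 0, 0, 12]] (rows listed top to bottom)

image of 1: 0
image of x: 0
image of x^2: 2
image of x^3: 6x + 3
image of x^4: 12x^2 + 12x + 4
each image's coordinates form column j of the matrix


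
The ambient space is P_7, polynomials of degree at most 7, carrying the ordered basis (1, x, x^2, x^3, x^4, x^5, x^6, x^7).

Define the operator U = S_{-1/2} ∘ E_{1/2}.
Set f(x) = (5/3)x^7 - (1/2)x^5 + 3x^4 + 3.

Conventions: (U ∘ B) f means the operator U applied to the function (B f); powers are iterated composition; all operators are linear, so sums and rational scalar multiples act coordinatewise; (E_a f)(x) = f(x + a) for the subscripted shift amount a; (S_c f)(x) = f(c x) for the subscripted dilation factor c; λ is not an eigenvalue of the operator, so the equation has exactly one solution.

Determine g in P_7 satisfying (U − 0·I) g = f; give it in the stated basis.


the result is g(x) = -(640/3)x^7 + (2240/3)x^6 - 1104x^5 + (2824/3)x^4 - (1568/3)x^3 + 192x^2 - (127/3)x + 43/6

write g with unknown coordinates in the stated basis and equate coefficients in (U − 0·I) g = f
solving from the highest basis element down gives g = -(640/3)x^7 + (2240/3)x^6 - 1104x^5 + (2824/3)x^4 - (1568/3)x^3 + 192x^2 - (127/3)x + 43/6
check: U g = (5/3)x^7 - (1/2)x^5 + 3x^4 + 3
so U g − 0·g = (5/3)x^7 - (1/2)x^5 + 3x^4 + 3 = f ✓


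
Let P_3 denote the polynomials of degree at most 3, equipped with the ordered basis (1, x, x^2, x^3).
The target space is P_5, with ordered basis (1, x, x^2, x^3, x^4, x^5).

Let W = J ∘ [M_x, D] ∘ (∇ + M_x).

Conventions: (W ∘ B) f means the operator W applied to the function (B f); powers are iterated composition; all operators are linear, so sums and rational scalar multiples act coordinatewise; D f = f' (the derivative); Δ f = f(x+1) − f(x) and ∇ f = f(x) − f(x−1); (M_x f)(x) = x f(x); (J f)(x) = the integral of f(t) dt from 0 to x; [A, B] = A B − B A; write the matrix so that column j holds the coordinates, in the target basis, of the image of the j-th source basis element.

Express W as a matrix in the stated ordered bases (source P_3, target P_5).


image of 1: -(1/2)x^2
image of x: -(1/3)x^3 - x
image of x^2: -(1/4)x^4 - x^2 + x
image of x^3: -(1/5)x^5 - x^3 + (3/2)x^2 - x
each image's coordinates form column j of the matrix

the matrix is [[0, 0, 0, 0]; [0, -1, 1, -1]; [-1/2, 0, -1, 3/2]; [0, -1/3, 0, -1]; [0, 0, -1/4, 0]; [0, 0, 0, -1/5]] (rows listed top to bottom)


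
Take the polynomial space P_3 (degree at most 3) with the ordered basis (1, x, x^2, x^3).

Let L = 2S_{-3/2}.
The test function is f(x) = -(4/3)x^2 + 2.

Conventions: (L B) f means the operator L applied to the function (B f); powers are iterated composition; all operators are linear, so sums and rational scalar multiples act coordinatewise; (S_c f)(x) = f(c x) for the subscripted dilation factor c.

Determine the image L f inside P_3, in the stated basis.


S_{-3/2} f = -3x^2 + 2
(2S_{-3/2}) f = -6x^2 + 4

the image equals g(x) = -6x^2 + 4


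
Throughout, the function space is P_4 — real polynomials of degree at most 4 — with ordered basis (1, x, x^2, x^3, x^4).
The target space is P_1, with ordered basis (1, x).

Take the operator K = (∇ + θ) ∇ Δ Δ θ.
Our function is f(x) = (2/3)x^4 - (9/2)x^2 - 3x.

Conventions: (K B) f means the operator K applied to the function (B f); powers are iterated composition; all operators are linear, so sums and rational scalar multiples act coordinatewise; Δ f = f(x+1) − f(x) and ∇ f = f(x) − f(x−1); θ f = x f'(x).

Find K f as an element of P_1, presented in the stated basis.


the image equals g(x) = 64x + 64

θ f = (8/3)x^4 - 9x^2 - 3x
Δ θ f = (32/3)x^3 + 16x^2 - (22/3)x - 28/3
Δ (Δ θ) f = 32x^2 + 64x + 58/3
∇ Δ (Δ θ) f = 64x + 32
∇ ∇ Δ (Δ θ) f = 64
θ ∇ Δ (Δ θ) f = 64x
(∇ + θ) ∇ Δ (Δ θ) f = 64x + 64
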